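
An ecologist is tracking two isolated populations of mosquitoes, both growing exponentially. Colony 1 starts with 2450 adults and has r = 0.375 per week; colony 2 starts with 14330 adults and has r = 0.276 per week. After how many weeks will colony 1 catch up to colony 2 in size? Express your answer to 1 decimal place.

17.8 weeks

Set 2450·e^(0.375t) = 14330·e^(0.276t).
e^((0.375 − 0.276)t) = 14330/2450 → e^(0.099·t) = 5.849.
0.099·t = ln(5.849) = 1.7663, so t = 1.7663/0.099 = 17.841.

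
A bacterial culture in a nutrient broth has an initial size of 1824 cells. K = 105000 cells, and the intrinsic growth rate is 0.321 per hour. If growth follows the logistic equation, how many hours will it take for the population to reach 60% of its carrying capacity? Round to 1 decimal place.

A = (K − N₀)/N₀ = (105000 − 1824)/1824 = 56.566.
Solve 105000/(1 + 56.566·e^(−0.321t)) = 63000: 1 + 56.566·e^(−0.321t) = 1.6667, so e^(−0.321t) = 0.0117857.
−0.321·t = ln(0.0117857) = -4.4409, so t = 4.4409/0.321 = 13.834.

13.8 hours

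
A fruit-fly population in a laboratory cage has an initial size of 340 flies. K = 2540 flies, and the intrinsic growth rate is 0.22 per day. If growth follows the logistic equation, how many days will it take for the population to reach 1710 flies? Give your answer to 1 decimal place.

11.8 days

A = (K − N₀)/N₀ = (2540 − 340)/340 = 6.4706.
Solve 2540/(1 + 6.4706·e^(−0.22t)) = 1710: 1 + 6.4706·e^(−0.22t) = 1.4854, so e^(−0.22t) = 0.0750133.
−0.22·t = ln(0.0750133) = -2.5901, so t = 2.5901/0.22 = 11.773.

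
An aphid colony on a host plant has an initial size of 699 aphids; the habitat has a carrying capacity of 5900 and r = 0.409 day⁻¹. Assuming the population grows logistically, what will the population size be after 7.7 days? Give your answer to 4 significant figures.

4473 aphids

A = (K − N₀)/N₀ = (5900 − 699)/699 = 7.4406.
N(t) = K/(1 + A·e^(−rt)) = 5900/(1 + 7.4406×e^(−0.409×7.7)).
e^(−3.149) = 0.042882; denominator = 1 + 7.4406×0.042882 = 1.3191.
N = 5900/1.3191 = 4472.85.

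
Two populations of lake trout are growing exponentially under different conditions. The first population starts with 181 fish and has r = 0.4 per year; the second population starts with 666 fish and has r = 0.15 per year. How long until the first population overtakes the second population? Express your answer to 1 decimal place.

Set 181·e^(0.4t) = 666·e^(0.15t).
e^((0.4 − 0.15)t) = 666/181 → e^(0.25·t) = 3.6796.
0.25·t = ln(3.6796) = 1.3028, so t = 1.3028/0.25 = 5.2112.

5.2 years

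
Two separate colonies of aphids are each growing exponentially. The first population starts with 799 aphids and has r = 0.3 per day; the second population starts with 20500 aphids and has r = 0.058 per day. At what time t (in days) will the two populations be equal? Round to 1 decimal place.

13.4 days

Set 799·e^(0.3t) = 20500·e^(0.058t).
e^((0.3 − 0.058)t) = 20500/799 → e^(0.242·t) = 25.657.
0.242·t = ln(25.657) = 3.2448, so t = 3.2448/0.242 = 13.408.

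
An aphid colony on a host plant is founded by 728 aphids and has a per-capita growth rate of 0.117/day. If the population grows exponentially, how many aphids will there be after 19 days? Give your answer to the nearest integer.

6723 aphids

N(t) = N₀·e^(rt) = 728 × e^(0.117×19) = 728 × e^2.223.
e^2.223 ≈ 9.235, so N ≈ 728 × 9.235 = 6723.08.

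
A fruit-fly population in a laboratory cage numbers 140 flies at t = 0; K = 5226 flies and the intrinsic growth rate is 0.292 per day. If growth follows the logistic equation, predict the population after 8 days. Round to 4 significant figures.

1158 flies

A = (K − N₀)/N₀ = (5226 − 140)/140 = 36.329.
N(t) = K/(1 + A·e^(−rt)) = 5226/(1 + 36.329×e^(−0.292×8)).
e^(−2.336) = 0.096714; denominator = 1 + 36.329×0.096714 = 4.5135.
N = 5226/4.5135 = 1157.87.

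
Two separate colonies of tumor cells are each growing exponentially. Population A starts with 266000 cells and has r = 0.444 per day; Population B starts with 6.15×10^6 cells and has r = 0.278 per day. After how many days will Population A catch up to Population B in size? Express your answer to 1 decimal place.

Set 266000·e^(0.444t) = 6.15×10^6·e^(0.278t).
e^((0.444 − 0.278)t) = 6.15×10^6/266000 → e^(0.166·t) = 23.12.
0.166·t = ln(23.12) = 3.1407, so t = 3.1407/0.166 = 18.92.

18.9 days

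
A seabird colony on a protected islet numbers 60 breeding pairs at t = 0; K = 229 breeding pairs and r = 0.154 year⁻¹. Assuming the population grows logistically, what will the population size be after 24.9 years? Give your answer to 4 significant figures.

A = (K − N₀)/N₀ = (229 − 60)/60 = 2.8167.
N(t) = K/(1 + A·e^(−rt)) = 229/(1 + 2.8167×e^(−0.154×24.9)).
e^(−3.835) = 0.02161; denominator = 1 + 2.8167×0.02161 = 1.0609.
N = 229/1.0609 = 215.861.

215.9 breeding pairs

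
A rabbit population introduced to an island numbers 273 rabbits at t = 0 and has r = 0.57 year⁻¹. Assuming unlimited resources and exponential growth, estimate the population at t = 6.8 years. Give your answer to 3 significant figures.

N(t) = N₀·e^(rt) = 273 × e^(0.57×6.8) = 273 × e^3.876.
e^3.876 ≈ 48.231, so N ≈ 273 × 48.231 = 13167.

13200 rabbits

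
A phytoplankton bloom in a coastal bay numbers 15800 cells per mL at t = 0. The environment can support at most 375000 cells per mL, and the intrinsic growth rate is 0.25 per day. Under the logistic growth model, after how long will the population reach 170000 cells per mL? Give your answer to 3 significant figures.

A = (K − N₀)/N₀ = (375000 − 15800)/15800 = 22.734.
Solve 375000/(1 + 22.734·e^(−0.25t)) = 170000: 1 + 22.734·e^(−0.25t) = 2.2059, so e^(−0.25t) = 0.0530427.
−0.25·t = ln(0.0530427) = -2.9367, so t = 2.9367/0.25 = 11.747.

11.7 days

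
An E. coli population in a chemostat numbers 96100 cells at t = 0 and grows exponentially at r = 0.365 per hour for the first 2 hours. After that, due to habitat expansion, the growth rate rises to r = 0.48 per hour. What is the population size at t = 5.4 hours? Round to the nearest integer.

Phase 1: N(2) = 96100·e^(0.365×2) = 96100·e^0.73 = 199415.
Phase 2 runs for 5.4 − 2 = 3.4 hours at r = 0.48.
N(5.4) = 199415·e^(0.48×3.4) = 199415·e^1.632 = 1.019828×10^6.

1019828 cells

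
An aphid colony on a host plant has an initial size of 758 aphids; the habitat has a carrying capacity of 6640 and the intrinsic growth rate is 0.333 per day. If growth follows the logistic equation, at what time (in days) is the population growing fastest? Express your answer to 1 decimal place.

Logistic growth is fastest at N = K/2 = 3320.
A = (K − N₀)/N₀ = 7.7599. Set K/(1 + A·e^(−rt)) = K/2 → A·e^(−rt) = 1.
e^(−0.333t) = 1/7.7599 = 0.128868, so t = ln(7.7599)/0.333 = 2.049/0.333 = 6.1531.

6.2 days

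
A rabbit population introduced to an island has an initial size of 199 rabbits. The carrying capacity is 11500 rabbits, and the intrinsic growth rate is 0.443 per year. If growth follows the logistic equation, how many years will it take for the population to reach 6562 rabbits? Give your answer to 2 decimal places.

9.76 years

A = (K − N₀)/N₀ = (11500 − 199)/199 = 56.789.
Solve 11500/(1 + 56.789·e^(−0.443t)) = 6562: 1 + 56.789·e^(−0.443t) = 1.7525, so e^(−0.443t) = 0.0132511.
−0.443·t = ln(0.0132511) = -4.3237, so t = 4.3237/0.443 = 9.76.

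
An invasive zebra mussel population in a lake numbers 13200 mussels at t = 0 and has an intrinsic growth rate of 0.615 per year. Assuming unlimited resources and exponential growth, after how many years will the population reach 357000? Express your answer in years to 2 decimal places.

5.36 years

Set N₀·e^(rt) = 357000: e^(0.615·t) = 357000/13200 = 27.045.
0.615·t = ln(27.045) = 3.2975, so t = 3.2975/0.615 = 5.3618.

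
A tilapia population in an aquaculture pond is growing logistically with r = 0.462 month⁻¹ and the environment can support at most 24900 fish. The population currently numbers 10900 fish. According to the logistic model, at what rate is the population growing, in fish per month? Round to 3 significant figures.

dN/dt = rN(1 − N/K) = 0.462 × 10900 × (1 − 10900/24900).
1 − 10900/24900 = 0.56225; dN/dt = 0.462 × 10900 × 0.56225 = 2831.4.

2830 fish per month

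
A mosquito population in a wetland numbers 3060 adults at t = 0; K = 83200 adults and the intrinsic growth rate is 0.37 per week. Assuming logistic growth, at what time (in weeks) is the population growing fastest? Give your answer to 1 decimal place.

Logistic growth is fastest at N = K/2 = 41600.
A = (K − N₀)/N₀ = 26.19. Set K/(1 + A·e^(−rt)) = K/2 → A·e^(−rt) = 1.
e^(−0.37t) = 1/26.19 = 0.0381832, so t = ln(26.19)/0.37 = 3.2654/0.37 = 8.8253.

8.8 weeks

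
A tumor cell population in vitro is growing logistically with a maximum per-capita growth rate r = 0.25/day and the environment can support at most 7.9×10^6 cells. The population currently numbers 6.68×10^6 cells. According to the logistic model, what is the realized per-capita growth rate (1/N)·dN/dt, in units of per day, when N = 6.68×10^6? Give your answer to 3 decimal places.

0.039 per day

(1/N)·dN/dt = r(1 − N/K) = 0.25 × (1 − 6.68×10^6/7.9×10^6).
= 0.25 × 0.15443 = 0.038608.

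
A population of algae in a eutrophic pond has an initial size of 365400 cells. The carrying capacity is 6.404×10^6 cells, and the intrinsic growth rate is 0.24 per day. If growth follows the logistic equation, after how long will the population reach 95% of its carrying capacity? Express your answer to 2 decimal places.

A = (K − N₀)/N₀ = (6.404×10^6 − 365400)/365400 = 16.526.
Solve 6.404×10^6/(1 + 16.526·e^(−0.24t)) = 6.0838×10^6: 1 + 16.526·e^(−0.24t) = 1.0526, so e^(−0.24t) = 0.00318477.
−0.24·t = ln(0.00318477) = -5.7494, so t = 5.7494/0.24 = 23.956.

23.96 days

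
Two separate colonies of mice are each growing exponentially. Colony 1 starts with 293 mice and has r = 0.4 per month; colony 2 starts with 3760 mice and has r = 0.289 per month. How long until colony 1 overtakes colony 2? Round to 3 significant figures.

23.0 months

Set 293·e^(0.4t) = 3760·e^(0.289t).
e^((0.4 − 0.289)t) = 3760/293 → e^(0.111·t) = 12.833.
0.111·t = ln(12.833) = 2.552, so t = 2.552/0.111 = 22.991.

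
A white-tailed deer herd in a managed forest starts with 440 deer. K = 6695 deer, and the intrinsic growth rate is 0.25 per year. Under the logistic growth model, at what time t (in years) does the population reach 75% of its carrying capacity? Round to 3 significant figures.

A = (K − N₀)/N₀ = (6695 − 440)/440 = 14.216.
Solve 6695/(1 + 14.216·e^(−0.25t)) = 5021.25: 1 + 14.216·e^(−0.25t) = 1.3333, so e^(−0.25t) = 0.0234479.
−0.25·t = ln(0.0234479) = -3.753, so t = 3.753/0.25 = 15.012.

15.0 years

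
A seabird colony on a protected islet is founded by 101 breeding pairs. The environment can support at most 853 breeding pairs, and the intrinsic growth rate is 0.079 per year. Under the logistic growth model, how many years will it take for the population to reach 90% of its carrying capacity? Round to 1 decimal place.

A = (K − N₀)/N₀ = (853 − 101)/101 = 7.4455.
Solve 853/(1 + 7.4455·e^(−0.079t)) = 767.7: 1 + 7.4455·e^(−0.079t) = 1.1111, so e^(−0.079t) = 0.0149232.
−0.079·t = ln(0.0149232) = -4.2048, so t = 4.2048/0.079 = 53.226.

53.2 years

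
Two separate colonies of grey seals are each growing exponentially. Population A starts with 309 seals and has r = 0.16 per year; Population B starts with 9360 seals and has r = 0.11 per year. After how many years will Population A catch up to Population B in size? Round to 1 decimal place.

68.2 years

Set 309·e^(0.16t) = 9360·e^(0.11t).
e^((0.16 − 0.11)t) = 9360/309 → e^(0.05·t) = 30.291.
0.05·t = ln(30.291) = 3.4109, so t = 3.4109/0.05 = 68.217.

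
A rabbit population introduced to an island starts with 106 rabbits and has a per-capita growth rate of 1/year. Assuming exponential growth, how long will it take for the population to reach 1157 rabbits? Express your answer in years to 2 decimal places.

Set N₀·e^(rt) = 1157: e^(1·t) = 1157/106 = 10.915.
1·t = ln(10.915) = 2.3901, so t = 2.3901/1 = 2.3901.

2.39 years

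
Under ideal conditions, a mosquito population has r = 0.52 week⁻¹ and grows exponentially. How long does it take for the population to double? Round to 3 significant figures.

1.33 weeks

Doubling time t_d = ln(2)/r = 0.6931/0.52 = 1.333.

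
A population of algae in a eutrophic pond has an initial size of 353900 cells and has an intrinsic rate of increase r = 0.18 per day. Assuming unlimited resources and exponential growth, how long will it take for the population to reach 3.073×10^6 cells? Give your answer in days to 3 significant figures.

Set N₀·e^(rt) = 3.073×10^6: e^(0.18·t) = 3.073×10^6/353900 = 8.6832.
0.18·t = ln(8.6832) = 2.1614, so t = 2.1614/0.18 = 12.008.

12.0 days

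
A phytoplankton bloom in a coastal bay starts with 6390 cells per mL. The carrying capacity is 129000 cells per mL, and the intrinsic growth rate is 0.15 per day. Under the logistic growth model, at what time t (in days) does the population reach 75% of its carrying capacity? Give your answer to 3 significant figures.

A = (K − N₀)/N₀ = (129000 − 6390)/6390 = 19.188.
Solve 129000/(1 + 19.188·e^(−0.15t)) = 96750: 1 + 19.188·e^(−0.15t) = 1.3333, so e^(−0.15t) = 0.0173722.
−0.15·t = ln(0.0173722) = -4.0529, so t = 4.0529/0.15 = 27.019.

27.0 days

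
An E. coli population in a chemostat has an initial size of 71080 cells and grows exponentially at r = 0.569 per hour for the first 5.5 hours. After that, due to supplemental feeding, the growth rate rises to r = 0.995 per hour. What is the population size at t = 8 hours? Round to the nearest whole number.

19551475 cells

Phase 1: N(5.5) = 71080·e^(0.569×5.5) = 71080·e^3.129 = 1.62507×10^6.
Phase 2 runs for 8 − 5.5 = 2.5 hours at r = 0.995.
N(8) = 1.62507×10^6·e^(0.995×2.5) = 1.62507×10^6·e^2.487 = 1.955147×10^7.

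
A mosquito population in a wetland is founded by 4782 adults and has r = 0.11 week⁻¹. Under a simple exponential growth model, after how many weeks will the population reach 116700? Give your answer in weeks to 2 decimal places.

Set N₀·e^(rt) = 116700: e^(0.11·t) = 116700/4782 = 24.404.
0.11·t = ln(24.404) = 3.1947, so t = 3.1947/0.11 = 29.043.

29.04 weeks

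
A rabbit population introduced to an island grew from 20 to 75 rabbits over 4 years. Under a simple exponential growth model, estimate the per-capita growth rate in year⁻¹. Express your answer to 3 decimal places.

From N(t) = N₀·e^(rt): e^(r·4) = 75/20 = 3.75.
r·4 = ln(3.75) = 1.3218, so r = 1.3218/4 = 0.33044.

0.330 per year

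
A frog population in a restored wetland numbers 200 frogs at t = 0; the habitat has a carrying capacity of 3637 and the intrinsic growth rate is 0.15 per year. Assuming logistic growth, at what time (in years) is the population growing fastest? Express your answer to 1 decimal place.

19.0 years

Logistic growth is fastest at N = K/2 = 1818.5.
A = (K − N₀)/N₀ = 17.185. Set K/(1 + A·e^(−rt)) = K/2 → A·e^(−rt) = 1.
e^(−0.15t) = 1/17.185 = 0.0581903, so t = ln(17.185)/0.15 = 2.844/0.15 = 18.96.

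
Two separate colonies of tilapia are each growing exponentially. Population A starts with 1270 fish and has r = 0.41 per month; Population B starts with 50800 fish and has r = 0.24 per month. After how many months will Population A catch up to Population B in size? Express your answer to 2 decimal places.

21.70 months

Set 1270·e^(0.41t) = 50800·e^(0.24t).
e^((0.41 − 0.24)t) = 50800/1270 → e^(0.17·t) = 40.
0.17·t = ln(40) = 3.6889, so t = 3.6889/0.17 = 21.699.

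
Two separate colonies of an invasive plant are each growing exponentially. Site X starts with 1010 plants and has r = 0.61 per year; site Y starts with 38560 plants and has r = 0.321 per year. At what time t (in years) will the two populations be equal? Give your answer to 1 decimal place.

Set 1010·e^(0.61t) = 38560·e^(0.321t).
e^((0.61 − 0.321)t) = 38560/1010 → e^(0.289·t) = 38.178.
0.289·t = ln(38.178) = 3.6423, so t = 3.6423/0.289 = 12.603.

12.6 years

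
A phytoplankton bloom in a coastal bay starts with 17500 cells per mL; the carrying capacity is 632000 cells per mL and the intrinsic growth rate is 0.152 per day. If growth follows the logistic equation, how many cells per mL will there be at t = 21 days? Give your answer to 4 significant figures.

A = (K − N₀)/N₀ = (632000 − 17500)/17500 = 35.114.
N(t) = K/(1 + A·e^(−rt)) = 632000/(1 + 35.114×e^(−0.152×21)).
e^(−3.192) = 0.04109; denominator = 1 + 35.114×0.04109 = 2.4428.
N = 632000/2.4428 = 258716.

258700 cells per mL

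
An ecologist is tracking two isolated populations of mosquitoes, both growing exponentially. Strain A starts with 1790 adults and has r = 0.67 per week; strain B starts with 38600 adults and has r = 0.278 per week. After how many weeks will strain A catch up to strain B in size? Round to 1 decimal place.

7.8 weeks

Set 1790·e^(0.67t) = 38600·e^(0.278t).
e^((0.67 − 0.278)t) = 38600/1790 → e^(0.392·t) = 21.564.
0.392·t = ln(21.564) = 3.071, so t = 3.071/0.392 = 7.8343.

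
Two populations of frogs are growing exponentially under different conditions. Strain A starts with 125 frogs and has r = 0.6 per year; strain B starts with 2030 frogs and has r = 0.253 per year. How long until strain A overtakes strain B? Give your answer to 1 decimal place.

8.0 years

Set 125·e^(0.6t) = 2030·e^(0.253t).
e^((0.6 − 0.253)t) = 2030/125 → e^(0.347·t) = 16.24.
0.347·t = ln(16.24) = 2.7875, so t = 2.7875/0.347 = 8.0331.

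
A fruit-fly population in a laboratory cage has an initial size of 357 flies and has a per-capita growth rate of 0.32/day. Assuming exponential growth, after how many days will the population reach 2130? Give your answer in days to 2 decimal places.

Set N₀·e^(rt) = 2130: e^(0.32·t) = 2130/357 = 5.9664.
0.32·t = ln(5.9664) = 1.7861, so t = 1.7861/0.32 = 5.5817.

5.58 days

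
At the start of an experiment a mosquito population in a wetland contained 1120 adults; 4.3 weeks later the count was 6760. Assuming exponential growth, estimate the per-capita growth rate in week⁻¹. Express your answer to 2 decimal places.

0.42 per week

From N(t) = N₀·e^(rt): e^(r·4.3) = 6760/1120 = 6.0357.
r·4.3 = ln(6.0357) = 1.7977, so r = 1.7977/4.3 = 0.41807.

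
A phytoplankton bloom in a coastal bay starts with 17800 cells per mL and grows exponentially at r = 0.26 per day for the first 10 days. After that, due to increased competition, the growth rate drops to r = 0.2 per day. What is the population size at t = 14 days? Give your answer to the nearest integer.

Phase 1: N(10) = 17800·e^(0.26×10) = 17800·e^2.6 = 239655.
Phase 2 runs for 14 − 10 = 4 days at r = 0.2.
N(14) = 239655·e^(0.2×4) = 239655·e^0.8 = 533361.

533361 cells per mL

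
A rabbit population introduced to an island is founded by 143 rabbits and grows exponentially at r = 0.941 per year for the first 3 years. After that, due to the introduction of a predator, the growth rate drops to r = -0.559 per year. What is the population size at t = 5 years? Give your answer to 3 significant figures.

Phase 1: N(3) = 143·e^(0.941×3) = 143·e^2.823 = 2406.3.
Phase 2 runs for 5 − 3 = 2 years at r = -0.559.
N(5) = 2406.3·e^(-0.559×2) = 2406.3·e^-1.118 = 786.698.

787 rabbits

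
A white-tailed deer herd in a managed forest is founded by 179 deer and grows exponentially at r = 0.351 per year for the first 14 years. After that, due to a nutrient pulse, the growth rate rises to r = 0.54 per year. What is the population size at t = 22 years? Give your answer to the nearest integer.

Phase 1: N(14) = 179·e^(0.351×14) = 179·e^4.914 = 24376.8.
Phase 2 runs for 22 − 14 = 8 years at r = 0.54.
N(22) = 24376.8·e^(0.54×8) = 24376.8·e^4.32 = 1.832856×10^6.

1832856 deer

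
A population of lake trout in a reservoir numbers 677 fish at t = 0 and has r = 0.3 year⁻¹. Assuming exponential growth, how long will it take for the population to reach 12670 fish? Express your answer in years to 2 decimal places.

9.76 years

Set N₀·e^(rt) = 12670: e^(0.3·t) = 12670/677 = 18.715.
0.3·t = ln(18.715) = 2.9293, so t = 2.9293/0.3 = 9.7644.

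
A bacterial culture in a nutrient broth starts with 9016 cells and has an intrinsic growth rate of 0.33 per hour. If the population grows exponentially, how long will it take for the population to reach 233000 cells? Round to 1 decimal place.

Set N₀·e^(rt) = 233000: e^(0.33·t) = 233000/9016 = 25.843.
0.33·t = ln(25.843) = 3.252, so t = 3.252/0.33 = 9.8547.

9.9 hours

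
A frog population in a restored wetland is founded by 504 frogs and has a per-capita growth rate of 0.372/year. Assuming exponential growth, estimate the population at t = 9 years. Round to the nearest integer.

14337 frogs

N(t) = N₀·e^(rt) = 504 × e^(0.372×9) = 504 × e^3.348.
e^3.348 ≈ 28.446, so N ≈ 504 × 28.446 = 14336.7.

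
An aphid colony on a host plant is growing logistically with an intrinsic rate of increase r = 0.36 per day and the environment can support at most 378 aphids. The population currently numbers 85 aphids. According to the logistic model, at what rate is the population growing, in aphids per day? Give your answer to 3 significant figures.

dN/dt = rN(1 − N/K) = 0.36 × 85 × (1 − 85/378).
1 − 85/378 = 0.77513; dN/dt = 0.36 × 85 × 0.77513 = 23.719.

23.7 aphids per day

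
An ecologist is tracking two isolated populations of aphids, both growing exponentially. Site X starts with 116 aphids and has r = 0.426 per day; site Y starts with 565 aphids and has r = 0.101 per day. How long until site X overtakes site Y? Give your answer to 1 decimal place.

Set 116·e^(0.426t) = 565·e^(0.101t).
e^((0.426 − 0.101)t) = 565/116 → e^(0.325·t) = 4.8707.
0.325·t = ln(4.8707) = 1.5832, so t = 1.5832/0.325 = 4.8715.

4.9 days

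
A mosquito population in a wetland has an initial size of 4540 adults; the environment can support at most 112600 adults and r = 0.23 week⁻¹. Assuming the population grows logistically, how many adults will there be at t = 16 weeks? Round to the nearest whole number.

70360 adults

A = (K − N₀)/N₀ = (112600 − 4540)/4540 = 23.802.
N(t) = K/(1 + A·e^(−rt)) = 112600/(1 + 23.802×e^(−0.23×16)).
e^(−3.68) = 0.025223; denominator = 1 + 23.802×0.025223 = 1.6004.
N = 112600/1.6004 = 70359.6.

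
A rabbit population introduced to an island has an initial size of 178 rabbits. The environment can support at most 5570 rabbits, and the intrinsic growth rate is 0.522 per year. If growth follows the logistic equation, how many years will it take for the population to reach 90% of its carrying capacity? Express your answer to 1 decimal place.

10.7 years

A = (K − N₀)/N₀ = (5570 − 178)/178 = 30.292.
Solve 5570/(1 + 30.292·e^(−0.522t)) = 5013: 1 + 30.292·e^(−0.522t) = 1.1111, so e^(−0.522t) = 0.00366799.
−0.522·t = ln(0.00366799) = -5.6081, so t = 5.6081/0.522 = 10.744.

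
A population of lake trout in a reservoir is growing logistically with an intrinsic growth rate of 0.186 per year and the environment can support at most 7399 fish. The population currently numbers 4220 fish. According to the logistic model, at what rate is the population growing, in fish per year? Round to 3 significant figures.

dN/dt = rN(1 − N/K) = 0.186 × 4220 × (1 − 4220/7399).
1 − 4220/7399 = 0.42965; dN/dt = 0.186 × 4220 × 0.42965 = 337.24.

337 fish per year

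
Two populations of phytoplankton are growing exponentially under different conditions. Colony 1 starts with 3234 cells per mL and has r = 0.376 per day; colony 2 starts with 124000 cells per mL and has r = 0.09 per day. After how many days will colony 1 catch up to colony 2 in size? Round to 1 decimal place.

Set 3234·e^(0.376t) = 124000·e^(0.09t).
e^((0.376 − 0.09)t) = 124000/3234 → e^(0.286·t) = 38.343.
0.286·t = ln(38.343) = 3.6466, so t = 3.6466/0.286 = 12.75.

12.8 days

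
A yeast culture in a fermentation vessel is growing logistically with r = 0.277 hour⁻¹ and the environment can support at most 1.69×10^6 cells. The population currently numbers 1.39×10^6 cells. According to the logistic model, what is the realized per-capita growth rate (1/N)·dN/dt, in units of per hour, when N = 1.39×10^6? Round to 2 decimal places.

(1/N)·dN/dt = r(1 − N/K) = 0.277 × (1 − 1.39×10^6/1.69×10^6).
= 0.277 × 0.17751 = 0.049172.

0.05 per hour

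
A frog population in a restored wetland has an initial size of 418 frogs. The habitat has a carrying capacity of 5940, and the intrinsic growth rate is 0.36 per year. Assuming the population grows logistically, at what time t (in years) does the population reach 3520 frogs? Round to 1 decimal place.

8.2 years

A = (K − N₀)/N₀ = (5940 − 418)/418 = 13.211.
Solve 5940/(1 + 13.211·e^(−0.36t)) = 3520: 1 + 13.211·e^(−0.36t) = 1.6875, so e^(−0.36t) = 0.0520418.
−0.36·t = ln(0.0520418) = -2.9557, so t = 2.9557/0.36 = 8.2103.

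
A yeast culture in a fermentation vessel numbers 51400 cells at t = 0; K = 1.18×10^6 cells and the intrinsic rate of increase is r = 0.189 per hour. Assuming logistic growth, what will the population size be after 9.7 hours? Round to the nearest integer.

A = (K − N₀)/N₀ = (1.18×10^6 − 51400)/51400 = 21.957.
N(t) = K/(1 + A·e^(−rt)) = 1.18×10^6/(1 + 21.957×e^(−0.189×9.7)).
e^(−1.833) = 0.15989; denominator = 1 + 21.957×0.15989 = 4.5106.
N = 1.18×10^6/4.5106 = 261604.

261604 cells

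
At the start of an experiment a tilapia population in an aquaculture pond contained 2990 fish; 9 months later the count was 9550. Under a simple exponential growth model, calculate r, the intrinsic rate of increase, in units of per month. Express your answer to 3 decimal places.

From N(t) = N₀·e^(rt): e^(r·9) = 9550/2990 = 3.194.
r·9 = ln(3.194) = 1.1613, so r = 1.1613/9 = 0.12903.

0.129 per month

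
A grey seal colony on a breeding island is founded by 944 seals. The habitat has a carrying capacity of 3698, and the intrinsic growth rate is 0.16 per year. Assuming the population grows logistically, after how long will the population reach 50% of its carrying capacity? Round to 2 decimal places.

A = (K − N₀)/N₀ = (3698 − 944)/944 = 2.9174.
Solve 3698/(1 + 2.9174·e^(−0.16t)) = 1849: 1 + 2.9174·e^(−0.16t) = 2, so e^(−0.16t) = 0.342774.
−0.16·t = ln(0.342774) = -1.0707, so t = 1.0707/0.16 = 6.6918.

6.69 years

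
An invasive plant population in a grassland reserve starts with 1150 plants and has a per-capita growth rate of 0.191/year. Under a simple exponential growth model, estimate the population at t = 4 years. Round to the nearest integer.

N(t) = N₀·e^(rt) = 1150 × e^(0.191×4) = 1150 × e^0.764.
e^0.764 ≈ 2.1468, so N ≈ 1150 × 2.1468 = 2468.87.

2469 plants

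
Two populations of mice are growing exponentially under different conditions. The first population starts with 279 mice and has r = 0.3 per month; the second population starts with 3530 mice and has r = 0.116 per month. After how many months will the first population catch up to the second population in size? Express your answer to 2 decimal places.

Set 279·e^(0.3t) = 3530·e^(0.116t).
e^((0.3 − 0.116)t) = 3530/279 → e^(0.184·t) = 12.652.
0.184·t = ln(12.652) = 2.5378, so t = 2.5378/0.184 = 13.793.

13.79 months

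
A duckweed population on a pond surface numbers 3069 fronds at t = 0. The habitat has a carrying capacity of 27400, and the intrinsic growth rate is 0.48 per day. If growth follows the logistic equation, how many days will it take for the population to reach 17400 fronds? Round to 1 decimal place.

A = (K − N₀)/N₀ = (27400 − 3069)/3069 = 7.928.
Solve 27400/(1 + 7.928·e^(−0.48t)) = 17400: 1 + 7.928·e^(−0.48t) = 1.5747, so e^(−0.48t) = 0.0724916.
−0.48·t = ln(0.0724916) = -2.6243, so t = 2.6243/0.48 = 5.4673.

5.5 days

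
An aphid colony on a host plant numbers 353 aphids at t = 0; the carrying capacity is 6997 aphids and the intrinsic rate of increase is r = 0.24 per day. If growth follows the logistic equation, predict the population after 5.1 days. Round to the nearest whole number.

1071 aphids

A = (K − N₀)/N₀ = (6997 − 353)/353 = 18.822.
N(t) = K/(1 + A·e^(−rt)) = 6997/(1 + 18.822×e^(−0.24×5.1)).
e^(−1.224) = 0.29405; denominator = 1 + 18.822×0.29405 = 6.5345.
N = 6997/6.5345 = 1070.78.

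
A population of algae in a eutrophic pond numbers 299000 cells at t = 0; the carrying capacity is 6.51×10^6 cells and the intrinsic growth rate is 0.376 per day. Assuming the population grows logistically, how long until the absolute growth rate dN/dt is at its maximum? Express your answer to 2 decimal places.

8.07 days

Logistic growth is fastest at N = K/2 = 3.255×10^6.
A = (K − N₀)/N₀ = 20.773. Set K/(1 + A·e^(−rt)) = K/2 → A·e^(−rt) = 1.
e^(−0.376t) = 1/20.773 = 0.0481404, so t = ln(20.773)/0.376 = 3.0336/0.376 = 8.0682.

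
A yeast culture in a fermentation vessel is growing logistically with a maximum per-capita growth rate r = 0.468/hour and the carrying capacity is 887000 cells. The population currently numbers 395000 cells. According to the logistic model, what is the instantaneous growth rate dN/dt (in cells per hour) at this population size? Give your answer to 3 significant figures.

dN/dt = rN(1 − N/K) = 0.468 × 395000 × (1 − 395000/887000).
1 − 395000/887000 = 0.55468; dN/dt = 0.468 × 395000 × 0.55468 = 1.02538×10^5.

103000 cells per hour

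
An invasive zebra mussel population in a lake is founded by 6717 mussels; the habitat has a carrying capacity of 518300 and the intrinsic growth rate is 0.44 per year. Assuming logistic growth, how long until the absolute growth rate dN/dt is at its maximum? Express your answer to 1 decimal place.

9.8 years

Logistic growth is fastest at N = K/2 = 259150.
A = (K − N₀)/N₀ = 76.162. Set K/(1 + A·e^(−rt)) = K/2 → A·e^(−rt) = 1.
e^(−0.44t) = 1/76.162 = 0.0131298, so t = ln(76.162)/0.44 = 4.3329/0.44 = 9.8474.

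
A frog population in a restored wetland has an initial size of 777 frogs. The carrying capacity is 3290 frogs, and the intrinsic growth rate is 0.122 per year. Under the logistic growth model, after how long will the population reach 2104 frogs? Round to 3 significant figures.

A = (K − N₀)/N₀ = (3290 − 777)/777 = 3.2342.
Solve 3290/(1 + 3.2342·e^(−0.122t)) = 2104: 1 + 3.2342·e^(−0.122t) = 1.5637, so e^(−0.122t) = 0.174288.
−0.122·t = ln(0.174288) = -1.747, so t = 1.747/0.122 = 14.32.

14.3 years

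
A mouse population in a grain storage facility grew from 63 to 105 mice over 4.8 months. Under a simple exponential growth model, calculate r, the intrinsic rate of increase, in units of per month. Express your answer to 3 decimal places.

0.106 per month

From N(t) = N₀·e^(rt): e^(r·4.8) = 105/63 = 1.6667.
r·4.8 = ln(1.6667) = 0.51083, so r = 0.51083/4.8 = 0.10642.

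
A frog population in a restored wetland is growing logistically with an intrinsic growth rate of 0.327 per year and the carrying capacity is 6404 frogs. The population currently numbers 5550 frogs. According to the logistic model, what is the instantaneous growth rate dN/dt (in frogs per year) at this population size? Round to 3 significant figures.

dN/dt = rN(1 − N/K) = 0.327 × 5550 × (1 − 5550/6404).
1 − 5550/6404 = 0.13335; dN/dt = 0.327 × 5550 × 0.13335 = 242.02.

242 frogs per year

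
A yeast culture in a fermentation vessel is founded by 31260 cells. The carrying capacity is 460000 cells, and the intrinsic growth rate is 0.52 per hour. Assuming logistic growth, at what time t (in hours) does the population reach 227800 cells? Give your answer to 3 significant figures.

5.00 hours

A = (K − N₀)/N₀ = (460000 − 31260)/31260 = 13.715.
Solve 460000/(1 + 13.715·e^(−0.52t)) = 227800: 1 + 13.715·e^(−0.52t) = 2.0193, so e^(−0.52t) = 0.0743196.
−0.52·t = ln(0.0743196) = -2.5994, so t = 2.5994/0.52 = 4.9988.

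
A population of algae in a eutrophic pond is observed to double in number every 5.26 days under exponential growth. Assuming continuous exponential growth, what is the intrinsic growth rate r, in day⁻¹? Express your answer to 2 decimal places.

r = ln(2)/t_d = 0.6931/5.26 = 0.13178.

0.13 per day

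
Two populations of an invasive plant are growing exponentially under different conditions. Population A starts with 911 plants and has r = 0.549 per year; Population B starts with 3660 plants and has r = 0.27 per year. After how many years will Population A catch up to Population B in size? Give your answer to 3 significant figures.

Set 911·e^(0.549t) = 3660·e^(0.27t).
e^((0.549 − 0.27)t) = 3660/911 → e^(0.279·t) = 4.0176.
0.279·t = ln(4.0176) = 1.3907, so t = 1.3907/0.279 = 4.9845.

4.98 years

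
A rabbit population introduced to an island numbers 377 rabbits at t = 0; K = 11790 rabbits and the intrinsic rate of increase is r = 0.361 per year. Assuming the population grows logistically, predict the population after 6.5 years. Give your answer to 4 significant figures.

3025 rabbits

A = (K − N₀)/N₀ = (11790 − 377)/377 = 30.273.
N(t) = K/(1 + A·e^(−rt)) = 11790/(1 + 30.273×e^(−0.361×6.5)).
e^(−2.346) = 0.095704; denominator = 1 + 30.273×0.095704 = 3.8973.
N = 11790/3.8973 = 3025.21.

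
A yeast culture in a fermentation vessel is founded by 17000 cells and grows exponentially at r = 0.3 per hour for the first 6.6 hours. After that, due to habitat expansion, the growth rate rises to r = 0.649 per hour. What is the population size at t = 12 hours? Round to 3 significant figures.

4100000 cells

Phase 1: N(6.6) = 17000·e^(0.3×6.6) = 17000·e^1.98 = 123127.
Phase 2 runs for 12 − 6.6 = 5.4 hours at r = 0.649.
N(12) = 123127·e^(0.649×5.4) = 123127·e^3.505 = 4.096193×10^6.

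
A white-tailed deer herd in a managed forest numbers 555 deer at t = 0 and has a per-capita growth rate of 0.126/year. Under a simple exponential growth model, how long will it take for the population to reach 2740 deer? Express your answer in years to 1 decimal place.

Set N₀·e^(rt) = 2740: e^(0.126·t) = 2740/555 = 4.9369.
0.126·t = ln(4.9369) = 1.5967, so t = 1.5967/0.126 = 12.673.

12.7 years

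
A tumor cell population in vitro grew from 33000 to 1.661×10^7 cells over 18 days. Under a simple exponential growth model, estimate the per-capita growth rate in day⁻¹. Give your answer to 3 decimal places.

From N(t) = N₀·e^(rt): e^(r·18) = 1.661×10^7/33000 = 503.33.
r·18 = ln(503.33) = 6.2213, so r = 6.2213/18 = 0.34563.

0.346 per day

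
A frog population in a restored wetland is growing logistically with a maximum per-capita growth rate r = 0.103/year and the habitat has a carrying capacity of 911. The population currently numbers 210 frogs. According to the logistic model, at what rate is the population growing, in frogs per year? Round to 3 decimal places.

dN/dt = rN(1 − N/K) = 0.103 × 210 × (1 − 210/911).
1 − 210/911 = 0.76948; dN/dt = 0.103 × 210 × 0.76948 = 16.644.

16.644 frogs per year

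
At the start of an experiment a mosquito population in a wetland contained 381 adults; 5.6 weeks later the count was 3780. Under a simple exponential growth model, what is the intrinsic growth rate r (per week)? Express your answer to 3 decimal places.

From N(t) = N₀·e^(rt): e^(r·5.6) = 3780/381 = 9.9213.
r·5.6 = ln(9.9213) = 2.2947, so r = 2.2947/5.6 = 0.40976.

0.410 per week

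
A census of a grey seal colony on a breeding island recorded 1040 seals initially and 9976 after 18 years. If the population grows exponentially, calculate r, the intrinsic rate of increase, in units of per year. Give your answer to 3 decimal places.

0.126 per year

From N(t) = N₀·e^(rt): e^(r·18) = 9976/1040 = 9.5923.
r·18 = ln(9.5923) = 2.261, so r = 2.261/18 = 0.12561.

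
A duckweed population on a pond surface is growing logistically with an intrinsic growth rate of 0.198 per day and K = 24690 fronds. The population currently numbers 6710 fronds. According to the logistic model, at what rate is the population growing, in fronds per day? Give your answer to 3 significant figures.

dN/dt = rN(1 − N/K) = 0.198 × 6710 × (1 − 6710/24690).
1 − 6710/24690 = 0.72823; dN/dt = 0.198 × 6710 × 0.72823 = 967.51.

968 fronds per day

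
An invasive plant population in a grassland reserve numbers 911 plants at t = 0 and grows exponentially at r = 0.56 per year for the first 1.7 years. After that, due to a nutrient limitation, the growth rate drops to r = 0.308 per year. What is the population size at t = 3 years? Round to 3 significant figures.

3520 plants

Phase 1: N(1.7) = 911·e^(0.56×1.7) = 911·e^0.952 = 2360.3.
Phase 2 runs for 3 − 1.7 = 1.3 years at r = 0.308.
N(3) = 2360.3·e^(0.308×1.3) = 2360.3·e^0.4004 = 3522.56.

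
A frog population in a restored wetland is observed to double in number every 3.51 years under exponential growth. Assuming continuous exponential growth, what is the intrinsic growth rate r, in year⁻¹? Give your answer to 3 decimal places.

r = ln(2)/t_d = 0.6931/3.51 = 0.19748.

0.197 per year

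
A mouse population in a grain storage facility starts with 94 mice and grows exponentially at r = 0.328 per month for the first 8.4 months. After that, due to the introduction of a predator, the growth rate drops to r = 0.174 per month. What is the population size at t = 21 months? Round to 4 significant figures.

Phase 1: N(8.4) = 94·e^(0.328×8.4) = 94·e^2.755 = 1478.07.
Phase 2 runs for 21 − 8.4 = 12.6 months at r = 0.174.
N(21) = 1478.07·e^(0.174×12.6) = 1478.07·e^2.192 = 13238.6.

13240 mice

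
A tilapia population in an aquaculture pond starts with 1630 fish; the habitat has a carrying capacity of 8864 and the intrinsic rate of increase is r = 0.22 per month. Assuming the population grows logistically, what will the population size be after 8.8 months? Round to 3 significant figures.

5400 fish

A = (K − N₀)/N₀ = (8864 − 1630)/1630 = 4.438.
N(t) = K/(1 + A·e^(−rt)) = 8864/(1 + 4.438×e^(−0.22×8.8)).
e^(−1.936) = 0.14428; denominator = 1 + 4.438×0.14428 = 1.6403.
N = 8864/1.6403 = 5403.83.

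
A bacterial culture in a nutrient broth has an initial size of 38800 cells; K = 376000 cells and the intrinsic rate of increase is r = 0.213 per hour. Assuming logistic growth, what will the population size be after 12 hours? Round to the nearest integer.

A = (K − N₀)/N₀ = (376000 − 38800)/38800 = 8.6907.
N(t) = K/(1 + A·e^(−rt)) = 376000/(1 + 8.6907×e^(−0.213×12)).
e^(−2.556) = 0.077615; denominator = 1 + 8.6907×0.077615 = 1.6745.
N = 376000/1.6745 = 224541.

224541 cells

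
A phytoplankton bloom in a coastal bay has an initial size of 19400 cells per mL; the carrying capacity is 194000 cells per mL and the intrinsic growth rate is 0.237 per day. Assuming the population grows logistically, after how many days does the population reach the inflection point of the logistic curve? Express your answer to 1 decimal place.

Logistic growth is fastest at N = K/2 = 97000.
A = (K − N₀)/N₀ = 9. Set K/(1 + A·e^(−rt)) = K/2 → A·e^(−rt) = 1.
e^(−0.237t) = 1/9 = 0.111111, so t = ln(9)/0.237 = 2.1972/0.237 = 9.271.

9.3 days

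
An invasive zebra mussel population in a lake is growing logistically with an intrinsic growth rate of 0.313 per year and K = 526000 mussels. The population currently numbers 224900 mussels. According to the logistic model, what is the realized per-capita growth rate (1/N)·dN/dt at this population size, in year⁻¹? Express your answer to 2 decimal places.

0.18 per year

(1/N)·dN/dt = r(1 − N/K) = 0.313 × (1 − 224900/526000).
= 0.313 × 0.57243 = 0.17917.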